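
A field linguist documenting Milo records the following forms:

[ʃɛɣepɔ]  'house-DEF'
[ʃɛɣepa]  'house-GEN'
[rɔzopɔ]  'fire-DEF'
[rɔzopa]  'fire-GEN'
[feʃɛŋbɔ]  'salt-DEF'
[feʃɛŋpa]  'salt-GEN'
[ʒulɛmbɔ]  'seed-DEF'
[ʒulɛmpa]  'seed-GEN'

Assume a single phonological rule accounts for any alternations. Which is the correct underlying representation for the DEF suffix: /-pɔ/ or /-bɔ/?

The DEF suffix surfaces as [-bɔ] and [-pɔ], depending on the final segment of the stem.
By contrast the GEN suffix keeps its initial [p] throughout — that segment must be underlying.
So the underlying form is /-bɔ/, and voiced stops become voiceless after a vowel.

/-bɔ/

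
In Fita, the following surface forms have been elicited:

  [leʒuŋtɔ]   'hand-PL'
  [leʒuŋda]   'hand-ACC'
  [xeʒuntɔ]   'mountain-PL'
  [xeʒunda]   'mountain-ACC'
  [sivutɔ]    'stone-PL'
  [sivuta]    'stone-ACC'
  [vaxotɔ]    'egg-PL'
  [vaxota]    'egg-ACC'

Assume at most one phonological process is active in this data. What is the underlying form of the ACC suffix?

/-da/

The ACC suffix surfaces as [-da] and [-ta], depending on the final segment of the stem.
By contrast the PL suffix keeps its initial [t] throughout — that segment must be underlying.
The ACC suffix is therefore /-da/ underlyingly, with post-vocalic devoicing: voiced stops become voiceless after a vowel.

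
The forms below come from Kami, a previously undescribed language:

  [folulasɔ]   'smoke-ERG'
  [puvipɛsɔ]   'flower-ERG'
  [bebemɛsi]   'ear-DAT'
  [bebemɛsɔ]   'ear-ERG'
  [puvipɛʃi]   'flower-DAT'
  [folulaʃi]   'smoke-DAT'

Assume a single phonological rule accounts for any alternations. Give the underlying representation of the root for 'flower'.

In [puvipɛʃi] and [puvipɛsɔ] the final segment of 'flower' alternates: [ʃ] ~ [s].
If /s/ were underlying and a rule turned it into [ʃ] before the DAT suffix, 'ear' would also alternate; but it has [s] in both [bebemɛsi] and [bebemɛsɔ].
So /ʃ/ is underlying, and a rule of depalatalization — palato-alveolar /ʃ/ becomes [s] when no front vowel follows — gives [s].

/puvipɛʃ/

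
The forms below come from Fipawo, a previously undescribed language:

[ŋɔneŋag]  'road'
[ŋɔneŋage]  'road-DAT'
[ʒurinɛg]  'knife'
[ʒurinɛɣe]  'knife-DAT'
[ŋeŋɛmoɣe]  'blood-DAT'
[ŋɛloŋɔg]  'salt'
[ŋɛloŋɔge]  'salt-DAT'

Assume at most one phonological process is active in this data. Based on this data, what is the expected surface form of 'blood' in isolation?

[ŋeŋɛmog]

The stem for 'knife' ends in [g] in [ʒurinɛg] but [ɣ] in [ʒurinɛɣe].
The stem 'road' ([ŋɔneŋag], [ŋɔneŋage]) shows [g] unchanged in both environments, so [g] cannot be basic with [ɣ] derived before the DAT suffix.
So /ɣ/ is underlying, and a rule of word-final hardening — voiced fricatives become stops word-finally — gives [g].
From [ŋeŋɛmoɣe] the stem 'blood' is /ŋeŋɛmoɣ/; word-finally this yields [ŋeŋɛmog].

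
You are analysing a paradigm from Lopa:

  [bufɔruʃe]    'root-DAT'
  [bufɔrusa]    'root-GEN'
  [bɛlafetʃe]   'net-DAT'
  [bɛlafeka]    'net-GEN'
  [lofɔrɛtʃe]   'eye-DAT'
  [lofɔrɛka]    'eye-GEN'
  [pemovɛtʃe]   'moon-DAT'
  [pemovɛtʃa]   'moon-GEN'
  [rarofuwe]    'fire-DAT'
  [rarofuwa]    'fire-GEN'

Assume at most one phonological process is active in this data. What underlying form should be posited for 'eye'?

'eye' shows [tʃ] ~ [k] at the end of the stem ([lofɔrɛtʃe] vs [lofɔrɛka]).
If /tʃ/ were underlying and a rule turned it into [k] before the GEN suffix, 'moon' would also alternate; but it has [tʃ] in both [pemovɛtʃe] and [pemovɛtʃa].
The alternation reflects palatalization before a front vowel: /k/ and /s/ become palato-alveolar [tʃ] and [ʃ] before a front vowel. /k/ is underlying.

/lofɔrɛk/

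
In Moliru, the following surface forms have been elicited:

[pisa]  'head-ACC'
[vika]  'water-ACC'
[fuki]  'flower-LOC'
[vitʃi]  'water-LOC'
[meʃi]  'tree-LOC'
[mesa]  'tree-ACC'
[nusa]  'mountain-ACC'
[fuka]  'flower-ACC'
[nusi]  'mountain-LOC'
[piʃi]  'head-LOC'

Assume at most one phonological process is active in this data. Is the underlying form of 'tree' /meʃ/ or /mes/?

/meʃ/

'tree' shows [s] ~ [ʃ] at the end of the stem ([mesa] vs [meʃi]).
Compare 'mountain', with invariant [s] in [nusa] and [nusi]: an analysis with underlying /s/ and a rule producing [ʃ] before the LOC suffix would wrongly predict alternation here too.
The alternation reflects depalatalization: palato-alveolar /tʃ/ and /ʃ/ become [k] and [s] when no front vowel follows. /ʃ/ is underlying.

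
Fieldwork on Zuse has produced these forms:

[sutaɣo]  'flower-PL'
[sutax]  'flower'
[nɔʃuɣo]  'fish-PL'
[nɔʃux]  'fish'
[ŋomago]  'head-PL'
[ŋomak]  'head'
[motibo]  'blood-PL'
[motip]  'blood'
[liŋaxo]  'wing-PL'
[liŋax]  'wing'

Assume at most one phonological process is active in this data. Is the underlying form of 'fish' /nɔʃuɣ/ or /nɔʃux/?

/nɔʃuɣ/

The stem for 'fish' ends in [ɣ] in [nɔʃuɣo] but [x] in [nɔʃux].
If /x/ were underlying and a rule turned it into [ɣ] before the PL suffix, 'wing' would also alternate; but it has [x] in both [liŋaxo] and [liŋax].
The alternation reflects word-final obstruent devoicing: voiced obstruents become voiceless word-finally. /ɣ/ is underlying.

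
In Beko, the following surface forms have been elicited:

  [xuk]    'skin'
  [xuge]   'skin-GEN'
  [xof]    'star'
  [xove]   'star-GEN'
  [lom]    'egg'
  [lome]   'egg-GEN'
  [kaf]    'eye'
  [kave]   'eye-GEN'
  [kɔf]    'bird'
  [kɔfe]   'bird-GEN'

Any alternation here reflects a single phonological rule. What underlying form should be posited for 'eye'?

/kav/

The stem for 'eye' ends in [f] in [kaf] but [v] in [kave].
Compare 'bird', with invariant [f] in [kɔf] and [kɔfe]: an analysis with underlying /f/ and a rule producing [v] before the GEN suffix would wrongly predict alternation here too.
Therefore /v/ is basic and [f] is derived by word-final obstruent devoicing (voiced obstruents become voiceless word-finally).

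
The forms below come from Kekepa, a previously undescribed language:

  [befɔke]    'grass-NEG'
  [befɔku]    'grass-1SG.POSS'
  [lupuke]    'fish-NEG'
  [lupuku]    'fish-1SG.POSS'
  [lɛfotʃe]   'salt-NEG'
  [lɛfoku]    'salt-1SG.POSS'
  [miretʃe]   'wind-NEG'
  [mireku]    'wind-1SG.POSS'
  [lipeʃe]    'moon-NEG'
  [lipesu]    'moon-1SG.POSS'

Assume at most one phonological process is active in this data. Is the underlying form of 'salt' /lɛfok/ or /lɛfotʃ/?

The root 'salt' surfaces as [lɛfotʃe] and [lɛfoku], with a stem-final [tʃ] ~ [k] alternation.
The stem 'fish' ([lupuke], [lupuku]) shows [k] unchanged in both environments, so [k] cannot be basic with [tʃ] derived before the NEG suffix.
Therefore /tʃ/ is basic and [k] is derived by depalatalization (palato-alveolar /tʃ/ and /ʃ/ become [k] and [s] when no front vowel follows).

/lɛfotʃ/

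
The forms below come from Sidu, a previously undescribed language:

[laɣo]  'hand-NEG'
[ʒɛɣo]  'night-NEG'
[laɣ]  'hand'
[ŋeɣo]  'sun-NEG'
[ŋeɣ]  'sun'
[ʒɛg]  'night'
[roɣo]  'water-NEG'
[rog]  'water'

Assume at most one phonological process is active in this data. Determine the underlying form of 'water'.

The stem for 'water' ends in [g] in [rog] but [ɣ] in [roɣo].
But 'hand' keeps [ɣ] in both environments ([laɣ], [laɣo]), so there is no rule changing /ɣ/ to [g] in isolation.
Therefore /g/ is basic and [ɣ] is derived by intervocalic spirantization (voiced stops become fricatives between vowels).
The underlying form of 'water' is therefore /rog/.

/rog/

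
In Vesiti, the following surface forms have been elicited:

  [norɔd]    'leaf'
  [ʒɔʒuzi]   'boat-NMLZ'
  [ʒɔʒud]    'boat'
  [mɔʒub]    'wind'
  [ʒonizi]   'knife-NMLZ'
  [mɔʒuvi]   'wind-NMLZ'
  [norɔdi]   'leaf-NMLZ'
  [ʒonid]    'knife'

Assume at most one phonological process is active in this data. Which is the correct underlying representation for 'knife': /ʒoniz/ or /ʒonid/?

The stem for 'knife' ends in [d] in [ʒonid] but [z] in [ʒonizi].
The stem 'leaf' ([norɔd], [norɔdi]) shows [d] unchanged in both environments, so [d] cannot be basic with [z] derived before the NMLZ suffix.
The underlying segment must be /z/; voiced fricatives become stops word-finally, yielding [d] there.

/ʒoniz/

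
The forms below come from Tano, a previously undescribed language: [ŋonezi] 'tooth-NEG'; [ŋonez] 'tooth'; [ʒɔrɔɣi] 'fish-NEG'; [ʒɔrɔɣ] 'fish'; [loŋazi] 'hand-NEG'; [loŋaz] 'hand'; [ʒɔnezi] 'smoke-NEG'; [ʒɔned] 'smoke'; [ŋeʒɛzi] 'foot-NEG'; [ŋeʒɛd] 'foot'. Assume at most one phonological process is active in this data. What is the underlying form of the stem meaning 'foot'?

The root 'foot' surfaces as [ŋeʒɛzi] and [ŋeʒɛd], with a stem-final [z] ~ [d] alternation.
The stem 'tooth' ([ŋonezi], [ŋonez]) shows [z] unchanged in both environments, so [z] cannot be basic with [d] derived in isolation.
The underlying segment must be /d/; voiced stops become fricatives between vowels, yielding [z] there.

/ŋeʒɛd/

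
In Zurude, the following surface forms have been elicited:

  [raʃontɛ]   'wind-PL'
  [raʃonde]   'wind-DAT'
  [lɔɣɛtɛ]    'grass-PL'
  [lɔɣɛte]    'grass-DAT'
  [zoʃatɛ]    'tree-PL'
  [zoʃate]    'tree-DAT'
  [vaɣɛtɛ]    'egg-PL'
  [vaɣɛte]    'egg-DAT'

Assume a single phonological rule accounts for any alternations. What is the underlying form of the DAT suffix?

The DAT morpheme has two allomorphs, [-de] and [-te].
By contrast the PL suffix keeps its initial [t] throughout — that segment must be underlying.
The DAT suffix is therefore /-de/ underlyingly, with post-vocalic devoicing: voiced stops become voiceless after a vowel.

/-de/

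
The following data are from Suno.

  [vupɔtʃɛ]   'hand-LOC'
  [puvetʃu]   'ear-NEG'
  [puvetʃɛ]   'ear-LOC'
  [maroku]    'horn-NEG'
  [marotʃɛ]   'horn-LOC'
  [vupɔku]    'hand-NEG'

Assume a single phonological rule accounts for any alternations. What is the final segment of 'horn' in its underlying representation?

/k/

The stem for 'horn' ends in [tʃ] in [marotʃɛ] but [k] in [maroku].
The stem 'ear' ([puvetʃɛ], [puvetʃu]) shows [tʃ] unchanged in both environments, so [tʃ] cannot be basic with [k] derived before the NEG suffix.
The underlying segment must be /k/; /k/ becomes palato-alveolar [tʃ] before a front vowel, yielding [tʃ] there.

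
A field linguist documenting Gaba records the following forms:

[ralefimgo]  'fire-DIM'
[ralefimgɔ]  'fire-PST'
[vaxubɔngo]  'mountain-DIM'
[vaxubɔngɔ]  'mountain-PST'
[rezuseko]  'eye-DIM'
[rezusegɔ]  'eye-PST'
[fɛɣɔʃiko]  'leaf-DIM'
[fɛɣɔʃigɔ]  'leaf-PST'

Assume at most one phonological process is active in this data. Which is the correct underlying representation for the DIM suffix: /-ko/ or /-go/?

The DIM suffix surfaces as [-go] and [-ko], depending on the final segment of the stem.
The PST suffix, which begins with [g], is invariant after every stem; so [g] is not altered by any rule here.
The DIM suffix is therefore /-ko/ underlyingly, with post-nasal voicing: voiceless stops become voiced after a nasal.

/-ko/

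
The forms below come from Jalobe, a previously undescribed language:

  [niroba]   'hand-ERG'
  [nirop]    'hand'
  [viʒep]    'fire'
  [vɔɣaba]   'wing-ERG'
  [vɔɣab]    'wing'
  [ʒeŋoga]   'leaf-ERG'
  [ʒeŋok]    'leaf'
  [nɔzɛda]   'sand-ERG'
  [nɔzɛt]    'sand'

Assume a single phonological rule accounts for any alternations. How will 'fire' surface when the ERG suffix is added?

The root 'hand' surfaces as [niroba] and [nirop], with a stem-final [b] ~ [p] alternation.
But 'wing' keeps [b] in both environments ([vɔɣaba], [vɔɣab]), so there is no rule changing /b/ to [p] in isolation.
The underlying segment must be /p/; voiceless stops become voiced between vowels, yielding [b] there.
The one attested form of 'fire', [viʒep], shows underlying /viʒep/. Applying the same rule between vowels gives [viʒeba].

[viʒeba]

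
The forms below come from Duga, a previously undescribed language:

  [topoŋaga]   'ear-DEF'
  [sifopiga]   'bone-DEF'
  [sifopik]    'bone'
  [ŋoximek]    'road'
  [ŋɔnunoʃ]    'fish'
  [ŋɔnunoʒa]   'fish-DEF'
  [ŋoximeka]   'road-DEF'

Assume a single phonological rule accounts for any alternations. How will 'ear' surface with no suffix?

[topoŋak]

The stem for 'bone' ends in [k] in [sifopik] but [g] in [sifopiga].
The stem 'road' ([ŋoximek], [ŋoximeka]) shows [k] unchanged in both environments, so [k] cannot be basic with [g] derived before the DEF suffix.
The alternation reflects word-final obstruent devoicing: voiced obstruents become voiceless word-finally. /g/ is underlying.
From [topoŋaga] the stem 'ear' is /topoŋag/; word-finally this yields [topoŋak].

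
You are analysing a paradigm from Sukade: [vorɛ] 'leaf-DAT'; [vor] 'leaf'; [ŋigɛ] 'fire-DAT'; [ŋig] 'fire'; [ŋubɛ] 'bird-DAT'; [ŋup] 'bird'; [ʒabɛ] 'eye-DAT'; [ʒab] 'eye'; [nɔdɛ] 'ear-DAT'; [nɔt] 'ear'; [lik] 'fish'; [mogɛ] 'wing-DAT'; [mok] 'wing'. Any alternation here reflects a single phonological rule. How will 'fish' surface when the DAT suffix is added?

The root 'wing' surfaces as [mogɛ] and [mok], with a stem-final [g] ~ [k] alternation.
But 'fire' keeps [g] in both environments ([ŋigɛ], [ŋig]), so there is no rule changing /g/ to [k] in isolation.
The alternation reflects intervocalic voicing: voiceless stops become voiced between vowels. /k/ is underlying.
The one attested form of 'fish', [lik], shows underlying /lik/. Applying the same rule between vowels gives [ligɛ].

[ligɛ]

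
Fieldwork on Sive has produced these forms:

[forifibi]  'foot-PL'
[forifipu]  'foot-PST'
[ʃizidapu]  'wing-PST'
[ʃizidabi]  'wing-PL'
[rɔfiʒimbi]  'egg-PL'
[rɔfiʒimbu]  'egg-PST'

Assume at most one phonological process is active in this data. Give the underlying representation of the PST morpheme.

/-pu/

The PST morpheme has two allomorphs, [-bu] and [-pu].
By contrast the PL suffix keeps its initial [b] throughout — that segment must be underlying.
The PST suffix is therefore /-pu/ underlyingly, with post-nasal voicing: voiceless stops become voiced after a nasal.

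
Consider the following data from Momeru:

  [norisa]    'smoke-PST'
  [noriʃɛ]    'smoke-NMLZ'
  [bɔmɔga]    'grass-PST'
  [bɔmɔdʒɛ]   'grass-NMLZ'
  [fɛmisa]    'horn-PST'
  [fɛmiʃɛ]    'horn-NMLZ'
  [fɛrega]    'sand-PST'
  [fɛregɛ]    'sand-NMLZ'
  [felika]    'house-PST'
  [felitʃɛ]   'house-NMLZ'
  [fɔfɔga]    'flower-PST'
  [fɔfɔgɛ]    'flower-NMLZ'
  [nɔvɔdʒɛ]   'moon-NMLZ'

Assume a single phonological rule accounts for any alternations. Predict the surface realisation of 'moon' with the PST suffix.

The stem for 'grass' ends in [g] in [bɔmɔga] but [dʒ] in [bɔmɔdʒɛ].
The stem 'sand' ([fɛrega], [fɛregɛ]) shows [g] unchanged in both environments, so [g] cannot be basic with [dʒ] derived before the NMLZ suffix.
Therefore /dʒ/ is basic and [g] is derived by depalatalization (palato-alveolar /tʃ/, /dʒ/ and /ʃ/ become [k], [g] and [s] when no front vowel follows).
From [nɔvɔdʒɛ] the stem 'moon' is /nɔvɔdʒ/; when no front vowel follows this yields [nɔvɔga].

[nɔvɔga]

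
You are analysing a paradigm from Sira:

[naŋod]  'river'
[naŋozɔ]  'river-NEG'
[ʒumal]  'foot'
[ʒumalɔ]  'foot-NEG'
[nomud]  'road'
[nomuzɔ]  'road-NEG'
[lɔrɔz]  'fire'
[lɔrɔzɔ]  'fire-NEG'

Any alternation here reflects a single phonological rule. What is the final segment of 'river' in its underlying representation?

/d/

'river' shows [d] ~ [z] at the end of the stem ([naŋod] vs [naŋozɔ]).
If /z/ were underlying and a rule turned it into [d] in isolation, 'fire' would also alternate; but it has [z] in both [lɔrɔz] and [lɔrɔzɔ].
The alternation reflects intervocalic spirantization: voiced stops become fricatives between vowels. /d/ is underlying.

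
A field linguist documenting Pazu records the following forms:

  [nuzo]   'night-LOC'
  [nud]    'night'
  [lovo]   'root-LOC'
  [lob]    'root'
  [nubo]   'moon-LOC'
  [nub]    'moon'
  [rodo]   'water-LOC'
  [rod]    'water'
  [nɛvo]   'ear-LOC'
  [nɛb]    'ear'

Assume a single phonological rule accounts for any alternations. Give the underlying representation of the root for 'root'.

The root 'root' surfaces as [lovo] and [lob], with a stem-final [v] ~ [b] alternation.
But 'moon' keeps [b] in both environments ([nubo], [nub]), so there is no rule changing /b/ to [v] before the LOC suffix.
The underlying segment must be /v/; voiced fricatives become stops word-finally, yielding [b] there.
Hence 'root' is /lov/ underlyingly.

/lov/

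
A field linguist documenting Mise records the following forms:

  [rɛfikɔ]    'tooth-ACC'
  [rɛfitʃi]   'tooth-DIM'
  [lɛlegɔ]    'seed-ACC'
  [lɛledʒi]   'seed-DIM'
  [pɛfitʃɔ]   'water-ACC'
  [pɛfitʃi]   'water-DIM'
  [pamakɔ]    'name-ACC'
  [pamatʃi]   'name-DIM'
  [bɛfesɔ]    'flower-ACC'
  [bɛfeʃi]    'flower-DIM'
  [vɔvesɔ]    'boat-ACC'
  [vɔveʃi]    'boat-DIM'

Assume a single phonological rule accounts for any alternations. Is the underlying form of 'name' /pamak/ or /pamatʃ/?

In [pamakɔ] and [pamatʃi] the final segment of 'name' alternates: [k] ~ [tʃ].
Compare 'water', with invariant [tʃ] in [pɛfitʃɔ] and [pɛfitʃi]: an analysis with underlying /tʃ/ and a rule producing [k] before the ACC suffix would wrongly predict alternation here too.
So /k/ is underlying, and a rule of palatalization before a front vowel — /k/, /g/ and /s/ become palato-alveolar [tʃ], [dʒ] and [ʃ] before a front vowel — gives [tʃ].

/pamak/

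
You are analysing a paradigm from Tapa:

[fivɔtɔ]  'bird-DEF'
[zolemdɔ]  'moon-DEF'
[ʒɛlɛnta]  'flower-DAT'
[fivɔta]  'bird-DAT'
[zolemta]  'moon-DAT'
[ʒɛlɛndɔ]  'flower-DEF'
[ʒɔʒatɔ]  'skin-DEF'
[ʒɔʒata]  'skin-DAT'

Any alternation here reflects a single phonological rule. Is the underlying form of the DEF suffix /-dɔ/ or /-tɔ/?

The DEF suffix surfaces as [-dɔ] and [-tɔ], depending on the final segment of the stem.
The DAT suffix, which begins with [t], is invariant after every stem; so [t] is not altered by any rule here.
The DEF suffix is therefore /-dɔ/ underlyingly, with post-vocalic devoicing: voiced stops become voiceless after a vowel.

/-dɔ/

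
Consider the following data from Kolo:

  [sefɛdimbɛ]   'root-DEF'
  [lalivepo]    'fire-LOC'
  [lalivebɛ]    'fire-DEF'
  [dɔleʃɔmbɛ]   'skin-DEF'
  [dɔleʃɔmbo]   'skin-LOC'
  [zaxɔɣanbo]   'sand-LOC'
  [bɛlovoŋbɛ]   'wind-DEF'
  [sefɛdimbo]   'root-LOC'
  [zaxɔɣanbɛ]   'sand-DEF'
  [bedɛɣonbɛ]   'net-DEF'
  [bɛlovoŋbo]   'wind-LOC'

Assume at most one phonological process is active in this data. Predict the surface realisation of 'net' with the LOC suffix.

[bedɛɣonbo]

The LOC suffix surfaces as [-bo] and [-po], depending on the final segment of the stem.
The DEF suffix, which begins with [b], is invariant after every stem; so [b] is not altered by any rule here.
The LOC suffix is therefore /-po/ underlyingly, with post-nasal voicing: voiceless stops become voiced after a nasal.
After 'net', which ends in a nasal, the suffix surfaces as [-bo], giving [bedɛɣonbo].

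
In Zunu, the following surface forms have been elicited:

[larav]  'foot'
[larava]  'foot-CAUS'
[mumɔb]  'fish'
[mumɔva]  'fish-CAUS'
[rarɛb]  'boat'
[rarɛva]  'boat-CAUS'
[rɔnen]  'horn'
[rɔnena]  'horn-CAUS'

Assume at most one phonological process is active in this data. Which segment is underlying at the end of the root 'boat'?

/b/

The root 'boat' surfaces as [rarɛb] and [rarɛva], with a stem-final [b] ~ [v] alternation.
But 'foot' keeps [v] in both environments ([larav], [larava]), so there is no rule changing /v/ to [b] in isolation.
So /b/ is underlying, and a rule of intervocalic spirantization — voiced stops become fricatives between vowels — gives [v].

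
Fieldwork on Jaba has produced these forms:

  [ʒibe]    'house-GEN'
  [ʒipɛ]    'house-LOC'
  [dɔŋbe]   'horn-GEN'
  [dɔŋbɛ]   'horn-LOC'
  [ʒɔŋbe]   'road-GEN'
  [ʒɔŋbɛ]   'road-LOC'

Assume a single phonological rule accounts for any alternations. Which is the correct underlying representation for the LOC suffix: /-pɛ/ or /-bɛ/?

/-pɛ/

The LOC morpheme has two allomorphs, [-bɛ] and [-pɛ].
By contrast the GEN suffix keeps its initial [b] throughout — that segment must be underlying.
So the underlying form is /-pɛ/, and voiceless stops become voiced after a nasal.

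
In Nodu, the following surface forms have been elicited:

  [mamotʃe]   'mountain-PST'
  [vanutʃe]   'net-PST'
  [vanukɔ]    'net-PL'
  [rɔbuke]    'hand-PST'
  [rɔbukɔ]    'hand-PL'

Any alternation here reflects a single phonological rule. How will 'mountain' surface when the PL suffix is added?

The root 'net' surfaces as [vanutʃe] and [vanukɔ], with a stem-final [tʃ] ~ [k] alternation.
But 'hand' keeps [k] in both environments ([rɔbuke], [rɔbukɔ]), so there is no rule changing /k/ to [tʃ] before the PST suffix.
So /tʃ/ is underlying, and a rule of depalatalization — palato-alveolar /tʃ/ becomes [k] when no front vowel follows — gives [k].
From [mamotʃe] the stem 'mountain' is /mamotʃ/; when no front vowel follows this yields [mamokɔ].

[mamokɔ]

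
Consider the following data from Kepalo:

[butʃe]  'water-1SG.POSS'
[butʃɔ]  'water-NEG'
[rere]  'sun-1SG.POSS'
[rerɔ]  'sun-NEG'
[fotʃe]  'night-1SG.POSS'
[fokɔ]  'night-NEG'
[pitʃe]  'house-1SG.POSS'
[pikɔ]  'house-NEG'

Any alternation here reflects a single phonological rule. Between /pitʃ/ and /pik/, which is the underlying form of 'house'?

'house' shows [tʃ] ~ [k] at the end of the stem ([pitʃe] vs [pikɔ]).
Compare 'water', with invariant [tʃ] in [butʃe] and [butʃɔ]: an analysis with underlying /tʃ/ and a rule producing [k] before the NEG suffix would wrongly predict alternation here too.
The alternation reflects palatalization before a front vowel: /k/ becomes palato-alveolar [tʃ] before a front vowel. /k/ is underlying.

/pik/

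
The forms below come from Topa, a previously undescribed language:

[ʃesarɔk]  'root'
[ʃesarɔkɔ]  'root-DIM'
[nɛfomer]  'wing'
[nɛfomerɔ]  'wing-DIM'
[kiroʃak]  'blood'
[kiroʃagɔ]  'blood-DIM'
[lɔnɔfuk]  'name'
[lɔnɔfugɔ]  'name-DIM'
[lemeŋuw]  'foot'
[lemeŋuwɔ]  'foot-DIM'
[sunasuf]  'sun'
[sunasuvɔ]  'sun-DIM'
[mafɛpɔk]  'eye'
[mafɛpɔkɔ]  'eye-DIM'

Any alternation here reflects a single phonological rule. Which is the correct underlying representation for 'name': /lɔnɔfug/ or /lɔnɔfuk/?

In [lɔnɔfuk] and [lɔnɔfugɔ] the final segment of 'name' alternates: [k] ~ [g].
The stem 'root' ([ʃesarɔk], [ʃesarɔkɔ]) shows [k] unchanged in both environments, so [k] cannot be basic with [g] derived before the DIM suffix.
Therefore /g/ is basic and [k] is derived by word-final obstruent devoicing (voiced obstruents become voiceless word-finally).

/lɔnɔfug/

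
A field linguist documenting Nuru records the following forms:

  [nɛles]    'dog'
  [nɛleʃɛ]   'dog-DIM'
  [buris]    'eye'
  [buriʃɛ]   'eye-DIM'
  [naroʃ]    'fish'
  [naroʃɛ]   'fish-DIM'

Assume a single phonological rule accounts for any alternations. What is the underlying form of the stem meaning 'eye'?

/buris/

'eye' shows [s] ~ [ʃ] at the end of the stem ([buris] vs [buriʃɛ]).
If /ʃ/ were underlying and a rule turned it into [s] in isolation, 'fish' would also alternate; but it has [ʃ] in both [naroʃ] and [naroʃɛ].
Therefore /s/ is basic and [ʃ] is derived by palatalization before a front vowel (/s/ becomes palato-alveolar [ʃ] before a front vowel).
Hence 'eye' is /buris/ underlyingly.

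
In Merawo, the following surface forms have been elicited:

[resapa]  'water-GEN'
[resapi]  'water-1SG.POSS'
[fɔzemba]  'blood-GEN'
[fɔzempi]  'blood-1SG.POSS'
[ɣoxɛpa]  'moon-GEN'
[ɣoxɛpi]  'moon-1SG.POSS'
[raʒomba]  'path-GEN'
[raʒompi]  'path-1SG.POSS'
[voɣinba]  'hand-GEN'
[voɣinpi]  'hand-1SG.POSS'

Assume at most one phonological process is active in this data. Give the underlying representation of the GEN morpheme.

/-ba/

The GEN suffix surfaces as [-ba] and [-pa], depending on the final segment of the stem.
By contrast the 1SG.POSS suffix keeps its initial [p] throughout — that segment must be underlying.
The GEN suffix is therefore /-ba/ underlyingly, with post-vocalic devoicing: voiced stops become voiceless after a vowel.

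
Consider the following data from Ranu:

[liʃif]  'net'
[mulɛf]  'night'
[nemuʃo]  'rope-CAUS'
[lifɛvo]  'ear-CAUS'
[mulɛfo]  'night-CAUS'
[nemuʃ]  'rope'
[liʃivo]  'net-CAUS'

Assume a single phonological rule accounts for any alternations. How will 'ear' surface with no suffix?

[lifɛf]

'net' shows [v] ~ [f] at the end of the stem ([liʃivo] vs [liʃif]).
The stem 'night' ([mulɛfo], [mulɛf]) shows [f] unchanged in both environments, so [f] cannot be basic with [v] derived before the CAUS suffix.
Therefore /v/ is basic and [f] is derived by word-final obstruent devoicing (voiced obstruents become voiceless word-finally).
From [lifɛvo] the stem 'ear' is /lifɛv/; word-finally this yields [lifɛf].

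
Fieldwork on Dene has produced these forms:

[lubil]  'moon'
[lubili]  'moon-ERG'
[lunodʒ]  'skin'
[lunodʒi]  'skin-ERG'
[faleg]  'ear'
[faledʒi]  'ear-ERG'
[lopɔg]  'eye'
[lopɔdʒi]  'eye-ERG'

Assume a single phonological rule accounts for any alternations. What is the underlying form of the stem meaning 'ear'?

/faleg/

'ear' shows [g] ~ [dʒ] at the end of the stem ([faleg] vs [faledʒi]).
But 'skin' keeps [dʒ] in both environments ([lunodʒ], [lunodʒi]), so there is no rule changing /dʒ/ to [g] in isolation.
So /g/ is underlying, and a rule of palatalization before a front vowel — /g/ becomes palato-alveolar [dʒ] before a front vowel — gives [dʒ].
Hence 'ear' is /faleg/ underlyingly.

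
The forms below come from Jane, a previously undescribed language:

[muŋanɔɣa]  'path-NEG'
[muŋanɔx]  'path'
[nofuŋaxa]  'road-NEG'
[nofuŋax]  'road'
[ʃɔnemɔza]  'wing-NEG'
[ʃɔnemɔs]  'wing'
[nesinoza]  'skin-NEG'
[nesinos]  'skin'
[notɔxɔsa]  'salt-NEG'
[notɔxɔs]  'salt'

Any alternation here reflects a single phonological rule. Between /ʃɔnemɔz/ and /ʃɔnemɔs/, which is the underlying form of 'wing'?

The root 'wing' surfaces as [ʃɔnemɔza] and [ʃɔnemɔs], with a stem-final [z] ~ [s] alternation.
Compare 'salt', with invariant [s] in [notɔxɔsa] and [notɔxɔs]: an analysis with underlying /s/ and a rule producing [z] before the NEG suffix would wrongly predict alternation here too.
Therefore /z/ is basic and [s] is derived by word-final obstruent devoicing (voiced obstruents become voiceless word-finally).

/ʃɔnemɔz/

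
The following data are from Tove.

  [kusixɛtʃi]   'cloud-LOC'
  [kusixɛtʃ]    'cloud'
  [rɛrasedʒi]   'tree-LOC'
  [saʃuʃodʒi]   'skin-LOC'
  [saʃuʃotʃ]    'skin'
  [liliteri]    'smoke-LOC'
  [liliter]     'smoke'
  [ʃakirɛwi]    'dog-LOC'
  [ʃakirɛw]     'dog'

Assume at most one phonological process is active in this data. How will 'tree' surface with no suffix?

The root 'skin' surfaces as [saʃuʃodʒi] and [saʃuʃotʃ], with a stem-final [dʒ] ~ [tʃ] alternation.
Compare 'cloud', with invariant [tʃ] in [kusixɛtʃi] and [kusixɛtʃ]: an analysis with underlying /tʃ/ and a rule producing [dʒ] before the LOC suffix would wrongly predict alternation here too.
Therefore /dʒ/ is basic and [tʃ] is derived by word-final obstruent devoicing (voiced obstruents become voiceless word-finally).
The one attested form of 'tree', [rɛrasedʒi], shows underlying /rɛrasedʒ/. Applying the same rule word-finally gives [rɛrasetʃ].

[rɛrasetʃ]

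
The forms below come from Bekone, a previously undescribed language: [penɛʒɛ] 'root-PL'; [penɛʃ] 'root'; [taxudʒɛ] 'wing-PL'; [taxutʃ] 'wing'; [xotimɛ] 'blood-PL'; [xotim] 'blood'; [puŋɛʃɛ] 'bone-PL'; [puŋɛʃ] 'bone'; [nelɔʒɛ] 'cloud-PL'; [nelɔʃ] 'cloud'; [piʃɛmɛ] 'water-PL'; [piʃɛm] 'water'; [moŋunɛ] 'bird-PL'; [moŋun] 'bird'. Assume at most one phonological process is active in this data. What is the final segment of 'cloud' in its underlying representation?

/ʒ/

'cloud' shows [ʒ] ~ [ʃ] at the end of the stem ([nelɔʒɛ] vs [nelɔʃ]).
The stem 'bone' ([puŋɛʃɛ], [puŋɛʃ]) shows [ʃ] unchanged in both environments, so [ʃ] cannot be basic with [ʒ] derived before the PL suffix.
The underlying segment must be /ʒ/; voiced obstruents become voiceless word-finally, yielding [ʃ] there.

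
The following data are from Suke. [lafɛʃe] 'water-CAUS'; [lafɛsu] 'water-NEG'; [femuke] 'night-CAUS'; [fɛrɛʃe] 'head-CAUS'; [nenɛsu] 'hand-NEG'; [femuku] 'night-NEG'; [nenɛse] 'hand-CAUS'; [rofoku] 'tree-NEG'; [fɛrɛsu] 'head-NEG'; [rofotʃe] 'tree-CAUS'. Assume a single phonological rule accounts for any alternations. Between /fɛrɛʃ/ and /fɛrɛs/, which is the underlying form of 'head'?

/fɛrɛʃ/

'head' shows [s] ~ [ʃ] at the end of the stem ([fɛrɛsu] vs [fɛrɛʃe]).
But 'hand' keeps [s] in both environments ([nenɛsu], [nenɛse]), so there is no rule changing /s/ to [ʃ] before the CAUS suffix.
The underlying segment must be /ʃ/; palato-alveolar /tʃ/ and /ʃ/ become [k] and [s] when no front vowel follows, yielding [s] there.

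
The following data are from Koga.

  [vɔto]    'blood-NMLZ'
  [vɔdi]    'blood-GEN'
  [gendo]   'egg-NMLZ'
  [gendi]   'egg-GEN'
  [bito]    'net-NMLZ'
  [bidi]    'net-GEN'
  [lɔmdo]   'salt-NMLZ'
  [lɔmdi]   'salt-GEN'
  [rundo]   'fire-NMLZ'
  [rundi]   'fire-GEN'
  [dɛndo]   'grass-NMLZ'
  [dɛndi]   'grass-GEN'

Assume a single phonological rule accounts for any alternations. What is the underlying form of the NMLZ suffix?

/-to/

The NMLZ suffix surfaces as [-do] and [-to], depending on the final segment of the stem.
The GEN suffix, which begins with [d], is invariant after every stem; so [d] is not altered by any rule here.
So the underlying form is /-to/, and voiceless stops become voiced after a nasal.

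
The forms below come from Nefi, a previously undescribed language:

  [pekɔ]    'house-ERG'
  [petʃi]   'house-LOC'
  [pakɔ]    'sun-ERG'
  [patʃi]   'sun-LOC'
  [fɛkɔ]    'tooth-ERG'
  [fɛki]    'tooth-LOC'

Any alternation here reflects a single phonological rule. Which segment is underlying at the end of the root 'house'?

/tʃ/

The root 'house' surfaces as [pekɔ] and [petʃi], with a stem-final [k] ~ [tʃ] alternation.
But 'tooth' keeps [k] in both environments ([fɛkɔ], [fɛki]), so there is no rule changing /k/ to [tʃ] before the LOC suffix.
Therefore /tʃ/ is basic and [k] is derived by depalatalization (palato-alveolar /tʃ/ becomes [k] when no front vowel follows).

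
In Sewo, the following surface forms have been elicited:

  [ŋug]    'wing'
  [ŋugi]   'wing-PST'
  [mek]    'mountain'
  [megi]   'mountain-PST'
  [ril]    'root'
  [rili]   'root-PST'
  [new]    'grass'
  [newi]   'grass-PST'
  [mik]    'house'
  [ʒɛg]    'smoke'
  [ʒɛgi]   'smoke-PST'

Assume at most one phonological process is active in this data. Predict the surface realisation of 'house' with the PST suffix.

'mountain' shows [k] ~ [g] at the end of the stem ([mek] vs [megi]).
Compare 'smoke', with invariant [g] in [ʒɛg] and [ʒɛgi]: an analysis with underlying /g/ and a rule producing [k] in isolation would wrongly predict alternation here too.
So /k/ is underlying, and a rule of intervocalic voicing — voiceless stops become voiced between vowels — gives [g].
From [mik] the stem 'house' is /mik/; between vowels this yields [migi].

[migi]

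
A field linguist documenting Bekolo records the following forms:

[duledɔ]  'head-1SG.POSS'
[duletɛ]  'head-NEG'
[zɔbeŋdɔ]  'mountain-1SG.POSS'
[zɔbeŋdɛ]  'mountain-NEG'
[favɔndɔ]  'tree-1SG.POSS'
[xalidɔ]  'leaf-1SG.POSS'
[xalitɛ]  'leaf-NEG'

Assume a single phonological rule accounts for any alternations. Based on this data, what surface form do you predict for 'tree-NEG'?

The NEG suffix surfaces as [-dɛ] and [-tɛ], depending on the final segment of the stem.
By contrast the 1SG.POSS suffix keeps its initial [d] throughout — that segment must be underlying.
The NEG suffix is therefore /-tɛ/ underlyingly, with post-nasal voicing: voiceless stops become voiced after a nasal.
After 'tree', which ends in a nasal, the suffix surfaces as [-dɛ], giving [favɔndɛ].

[favɔndɛ]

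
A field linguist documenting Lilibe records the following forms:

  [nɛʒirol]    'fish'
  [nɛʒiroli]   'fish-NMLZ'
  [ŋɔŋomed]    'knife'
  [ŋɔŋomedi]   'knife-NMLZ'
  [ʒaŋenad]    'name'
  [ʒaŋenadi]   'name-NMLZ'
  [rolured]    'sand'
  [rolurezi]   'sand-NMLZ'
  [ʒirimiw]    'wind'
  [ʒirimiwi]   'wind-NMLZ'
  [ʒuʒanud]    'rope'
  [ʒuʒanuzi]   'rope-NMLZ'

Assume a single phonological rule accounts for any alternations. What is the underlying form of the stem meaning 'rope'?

'rope' shows [d] ~ [z] at the end of the stem ([ʒuʒanud] vs [ʒuʒanuzi]).
But 'knife' keeps [d] in both environments ([ŋɔŋomed], [ŋɔŋomedi]), so there is no rule changing /d/ to [z] before the NMLZ suffix.
Therefore /z/ is basic and [d] is derived by word-final hardening (voiced fricatives become stops word-finally).

/ʒuʒanuz/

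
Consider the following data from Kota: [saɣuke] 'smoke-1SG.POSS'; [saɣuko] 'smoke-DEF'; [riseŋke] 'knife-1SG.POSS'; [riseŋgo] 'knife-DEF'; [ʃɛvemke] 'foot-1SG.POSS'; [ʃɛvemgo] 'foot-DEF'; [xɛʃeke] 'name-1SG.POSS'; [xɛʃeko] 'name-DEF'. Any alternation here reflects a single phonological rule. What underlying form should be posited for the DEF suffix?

The DEF morpheme has two allomorphs, [-go] and [-ko].
By contrast the 1SG.POSS suffix keeps its initial [k] throughout — that segment must be underlying.
So the underlying form is /-go/, and voiced stops become voiceless after a vowel.

/-go/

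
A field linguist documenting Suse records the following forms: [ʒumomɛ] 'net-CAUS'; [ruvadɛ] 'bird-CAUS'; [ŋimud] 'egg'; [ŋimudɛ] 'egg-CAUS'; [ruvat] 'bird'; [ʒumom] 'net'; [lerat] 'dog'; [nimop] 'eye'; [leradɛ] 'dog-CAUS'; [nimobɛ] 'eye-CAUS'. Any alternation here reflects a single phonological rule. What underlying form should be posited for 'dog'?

'dog' shows [d] ~ [t] at the end of the stem ([leradɛ] vs [lerat]).
If /d/ were underlying and a rule turned it into [t] in isolation, 'egg' would also alternate; but it has [d] in both [ŋimudɛ] and [ŋimud].
The underlying segment must be /t/; voiceless stops become voiced between vowels, yielding [d] there.

/lerat/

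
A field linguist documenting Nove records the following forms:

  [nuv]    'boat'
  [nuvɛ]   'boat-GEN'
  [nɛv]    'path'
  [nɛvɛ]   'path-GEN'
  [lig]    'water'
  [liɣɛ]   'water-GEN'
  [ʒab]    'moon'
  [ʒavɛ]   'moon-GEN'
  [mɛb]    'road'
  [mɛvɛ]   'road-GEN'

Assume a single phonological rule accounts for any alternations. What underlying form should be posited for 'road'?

/mɛb/

The root 'road' surfaces as [mɛb] and [mɛvɛ], with a stem-final [b] ~ [v] alternation.
The stem 'boat' ([nuv], [nuvɛ]) shows [v] unchanged in both environments, so [v] cannot be basic with [b] derived in isolation.
So /b/ is underlying, and a rule of intervocalic spirantization — voiced stops become fricatives between vowels — gives [v].
The underlying form of 'road' is therefore /mɛb/.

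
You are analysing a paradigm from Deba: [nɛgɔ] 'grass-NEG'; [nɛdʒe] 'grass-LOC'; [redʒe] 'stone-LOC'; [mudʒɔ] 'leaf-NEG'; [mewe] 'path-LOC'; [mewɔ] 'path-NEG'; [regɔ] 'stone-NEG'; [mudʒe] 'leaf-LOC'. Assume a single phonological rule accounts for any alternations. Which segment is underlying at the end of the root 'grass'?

/g/

The stem for 'grass' ends in [g] in [nɛgɔ] but [dʒ] in [nɛdʒe].
If /dʒ/ were underlying and a rule turned it into [g] before the NEG suffix, 'leaf' would also alternate; but it has [dʒ] in both [mudʒɔ] and [mudʒe].
Therefore /g/ is basic and [dʒ] is derived by palatalization before a front vowel (/g/ becomes palato-alveolar [dʒ] before a front vowel).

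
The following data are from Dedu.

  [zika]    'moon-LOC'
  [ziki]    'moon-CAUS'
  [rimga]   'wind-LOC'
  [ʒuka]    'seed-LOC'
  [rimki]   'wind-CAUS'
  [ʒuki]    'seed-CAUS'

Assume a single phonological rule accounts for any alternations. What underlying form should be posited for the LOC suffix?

/-ga/

The LOC morpheme has two allomorphs, [-ga] and [-ka].
By contrast the CAUS suffix keeps its initial [k] throughout — that segment must be underlying.
The LOC suffix is therefore /-ga/ underlyingly, with post-vocalic devoicing: voiced stops become voiceless after a vowel.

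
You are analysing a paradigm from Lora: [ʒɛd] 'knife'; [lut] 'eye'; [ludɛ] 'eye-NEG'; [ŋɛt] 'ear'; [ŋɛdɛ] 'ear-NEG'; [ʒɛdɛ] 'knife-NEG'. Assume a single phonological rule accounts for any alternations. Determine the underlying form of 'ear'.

In [ŋɛt] and [ŋɛdɛ] the final segment of 'ear' alternates: [t] ~ [d].
Compare 'knife', with invariant [d] in [ʒɛd] and [ʒɛdɛ]: an analysis with underlying /d/ and a rule producing [t] in isolation would wrongly predict alternation here too.
The underlying segment must be /t/; voiceless stops become voiced between vowels, yielding [d] there.

/ŋɛt/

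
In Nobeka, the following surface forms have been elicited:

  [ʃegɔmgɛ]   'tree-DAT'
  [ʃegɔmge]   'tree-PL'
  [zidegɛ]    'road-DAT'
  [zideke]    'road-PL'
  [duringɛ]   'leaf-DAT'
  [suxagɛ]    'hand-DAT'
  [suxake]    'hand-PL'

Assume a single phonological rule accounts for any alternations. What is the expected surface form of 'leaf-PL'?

The PL suffix surfaces as [-ge] and [-ke], depending on the final segment of the stem.
By contrast the DAT suffix keeps its initial [g] throughout — that segment must be underlying.
The PL suffix is therefore /-ke/ underlyingly, with post-nasal voicing: voiceless stops become voiced after a nasal.
After 'leaf', which ends in a nasal, the suffix surfaces as [-ge], giving [duringe].

[duringe]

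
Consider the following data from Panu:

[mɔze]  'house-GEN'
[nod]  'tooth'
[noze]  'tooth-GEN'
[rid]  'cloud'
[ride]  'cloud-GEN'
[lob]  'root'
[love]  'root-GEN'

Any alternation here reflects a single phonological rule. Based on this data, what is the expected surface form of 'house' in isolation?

[mɔd]

In [nod] and [noze] the final segment of 'tooth' alternates: [d] ~ [z].
Compare 'cloud', with invariant [d] in [rid] and [ride]: an analysis with underlying /d/ and a rule producing [z] before the GEN suffix would wrongly predict alternation here too.
The alternation reflects word-final hardening: voiced fricatives become stops word-finally. /z/ is underlying.
From [mɔze] the stem 'house' is /mɔz/; word-finally this yields [mɔd].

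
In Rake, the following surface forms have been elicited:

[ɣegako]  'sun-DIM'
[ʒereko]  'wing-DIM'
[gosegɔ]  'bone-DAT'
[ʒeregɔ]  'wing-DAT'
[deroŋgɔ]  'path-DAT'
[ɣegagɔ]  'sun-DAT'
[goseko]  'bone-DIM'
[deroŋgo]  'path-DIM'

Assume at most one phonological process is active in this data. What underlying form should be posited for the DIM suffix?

/-ko/

The DIM morpheme has two allomorphs, [-go] and [-ko].
The DAT suffix, which begins with [g], is invariant after every stem; so [g] is not altered by any rule here.
So the underlying form is /-ko/, and voiceless stops become voiced after a nasal.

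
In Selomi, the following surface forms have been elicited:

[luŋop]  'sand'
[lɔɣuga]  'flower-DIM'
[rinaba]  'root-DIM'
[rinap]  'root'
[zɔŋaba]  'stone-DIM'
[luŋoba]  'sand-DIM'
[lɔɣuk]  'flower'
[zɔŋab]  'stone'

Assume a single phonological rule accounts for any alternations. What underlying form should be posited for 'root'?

/rinap/

The stem for 'root' ends in [b] in [rinaba] but [p] in [rinap].
If /b/ were underlying and a rule turned it into [p] in isolation, 'stone' would also alternate; but it has [b] in both [zɔŋaba] and [zɔŋab].
The underlying segment must be /p/; voiceless stops become voiced between vowels, yielding [b] there.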